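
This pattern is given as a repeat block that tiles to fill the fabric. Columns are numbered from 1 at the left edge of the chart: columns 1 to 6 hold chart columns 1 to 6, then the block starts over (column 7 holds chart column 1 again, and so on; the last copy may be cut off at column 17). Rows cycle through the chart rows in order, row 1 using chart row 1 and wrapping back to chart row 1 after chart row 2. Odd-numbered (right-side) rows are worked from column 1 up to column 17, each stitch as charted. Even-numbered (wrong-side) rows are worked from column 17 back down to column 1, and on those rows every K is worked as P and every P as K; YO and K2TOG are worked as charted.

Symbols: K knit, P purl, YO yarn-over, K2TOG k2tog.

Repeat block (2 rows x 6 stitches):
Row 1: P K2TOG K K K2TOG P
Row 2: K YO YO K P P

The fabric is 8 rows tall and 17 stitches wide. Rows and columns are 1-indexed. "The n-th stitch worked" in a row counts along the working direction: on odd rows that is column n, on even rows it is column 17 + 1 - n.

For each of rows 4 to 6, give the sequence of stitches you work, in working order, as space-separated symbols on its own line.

Rows as worked:
K P YO YO P K K P YO YO P K K P YO YO P
P K2TOG K K K2TOG P P K2TOG K K K2TOG P P K2TOG K K K2TOG
K P YO YO P K K P YO YO P K K P YO YO P

Derivation:
Row 4: chart row 2, WS - tiled (columns 1-17): K YO YO K P P K YO YO K P P K YO YO K P; work from column 17 back to 1 with K<->P swapped.
Row 5: chart row 1, RS - tile across columns 1-17 and work as-is.
Row 6: chart row 2, WS - tiled (columns 1-17): K YO YO K P P K YO YO K P P K YO YO K P; work from column 17 back to 1 with K<->P swapped.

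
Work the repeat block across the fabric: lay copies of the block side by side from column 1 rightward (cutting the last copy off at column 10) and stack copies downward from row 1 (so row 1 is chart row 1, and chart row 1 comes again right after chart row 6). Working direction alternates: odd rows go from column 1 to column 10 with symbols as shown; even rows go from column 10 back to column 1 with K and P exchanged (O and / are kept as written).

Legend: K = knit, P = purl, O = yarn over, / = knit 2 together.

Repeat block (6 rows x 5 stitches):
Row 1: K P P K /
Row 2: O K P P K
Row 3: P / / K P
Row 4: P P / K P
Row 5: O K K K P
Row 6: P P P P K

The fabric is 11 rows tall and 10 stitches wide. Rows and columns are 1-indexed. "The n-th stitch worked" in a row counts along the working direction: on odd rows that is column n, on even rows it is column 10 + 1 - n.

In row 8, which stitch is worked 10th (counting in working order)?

== STITCH ==
O

Derivation:
Row 8: (8-1) mod 6 = 1, so use chart row 2. Even row -> WS.
Chart row 2 tiled across columns 1-10: O K P P K O K P P K
WS row: flip the tiled sequence (start at column 10) and apply K<->P; O and / stay.
Row 8 as worked: P K K P O P K K P O
Counting 10 along the worked row gives O.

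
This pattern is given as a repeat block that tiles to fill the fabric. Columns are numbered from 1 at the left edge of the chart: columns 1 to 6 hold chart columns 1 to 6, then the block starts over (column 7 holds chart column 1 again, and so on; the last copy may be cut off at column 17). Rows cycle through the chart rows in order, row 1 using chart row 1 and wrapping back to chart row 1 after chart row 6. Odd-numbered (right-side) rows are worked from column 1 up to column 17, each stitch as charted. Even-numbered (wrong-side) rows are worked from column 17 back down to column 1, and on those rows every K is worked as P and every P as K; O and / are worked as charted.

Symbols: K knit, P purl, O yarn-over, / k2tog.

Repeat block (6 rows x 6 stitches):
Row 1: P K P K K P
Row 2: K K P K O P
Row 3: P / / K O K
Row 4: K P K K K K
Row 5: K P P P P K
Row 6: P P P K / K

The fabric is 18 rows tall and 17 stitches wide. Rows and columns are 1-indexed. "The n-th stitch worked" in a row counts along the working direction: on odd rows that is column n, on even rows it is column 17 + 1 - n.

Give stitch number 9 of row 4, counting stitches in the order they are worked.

Row 4: (4-1) mod 6 = 3, so use chart row 4. Even row -> WS.
Chart row 4 tiled across columns 1-17: K P K K K K K P K K K K K P K K K
Wrong side: read the tiled row from column 17 down to 1 and exchange K with P (leave O, /).
Row 4 as worked: P P P K P P P P P K P P P P P K P
Stitch 9 in working order -> P

== STITCH ==
P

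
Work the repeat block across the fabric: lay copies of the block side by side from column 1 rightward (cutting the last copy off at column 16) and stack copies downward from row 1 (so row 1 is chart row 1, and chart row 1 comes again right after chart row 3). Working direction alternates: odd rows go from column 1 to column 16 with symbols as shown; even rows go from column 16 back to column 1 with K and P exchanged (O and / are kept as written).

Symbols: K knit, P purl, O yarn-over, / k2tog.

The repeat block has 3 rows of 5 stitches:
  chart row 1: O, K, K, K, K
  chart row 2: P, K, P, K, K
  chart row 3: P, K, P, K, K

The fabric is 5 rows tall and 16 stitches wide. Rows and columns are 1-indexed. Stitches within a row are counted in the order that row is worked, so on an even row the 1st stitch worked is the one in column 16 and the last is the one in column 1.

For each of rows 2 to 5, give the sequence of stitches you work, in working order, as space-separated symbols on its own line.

Row 2: chart row 2, WS - tiled (columns 1-16): P K P K K P K P K K P K P K K P; work from column 16 back to 1 with K<->P swapped.
Row 3: chart row 3, RS - tile across columns 1-16 and work as-is.
Row 4: chart row 1, WS - tiled (columns 1-16): O K K K K O K K K K O K K K K O; work from column 16 back to 1 with K<->P swapped.
Row 5: chart row 2, RS - tile across columns 1-16 and work as-is.

Rows as worked:
K P P K P K P P K P K P P K P K
P K P K K P K P K K P K P K K P
O P P P P O P P P P O P P P P O
P K P K K P K P K K P K P K K P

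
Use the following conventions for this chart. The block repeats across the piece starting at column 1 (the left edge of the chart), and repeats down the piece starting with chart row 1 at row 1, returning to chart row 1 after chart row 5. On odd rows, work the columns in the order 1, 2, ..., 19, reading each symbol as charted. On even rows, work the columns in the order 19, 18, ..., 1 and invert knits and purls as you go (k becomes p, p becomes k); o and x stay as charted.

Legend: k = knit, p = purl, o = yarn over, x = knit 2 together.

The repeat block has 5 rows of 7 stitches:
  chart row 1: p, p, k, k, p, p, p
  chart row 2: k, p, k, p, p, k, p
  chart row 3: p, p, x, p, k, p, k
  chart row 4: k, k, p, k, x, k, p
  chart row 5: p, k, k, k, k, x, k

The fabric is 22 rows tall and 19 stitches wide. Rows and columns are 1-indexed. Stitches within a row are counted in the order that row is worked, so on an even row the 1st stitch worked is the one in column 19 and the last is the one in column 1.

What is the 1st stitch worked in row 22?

Stitch:
k

Derivation:
Row 22: (22-1) mod 5 = 1, so use chart row 2. Even row -> WS.
Chart row 2 tiled across columns 1-19: k p k p p k p k p k p p k p k p k p p
WS: work from column 19 back to column 1 (reverse the tiled row), swapping k<->p (o and x unchanged).
Row 22 as worked: k k p k p k p k k p k p k p k k p k p
Stitch 1 in working order -> k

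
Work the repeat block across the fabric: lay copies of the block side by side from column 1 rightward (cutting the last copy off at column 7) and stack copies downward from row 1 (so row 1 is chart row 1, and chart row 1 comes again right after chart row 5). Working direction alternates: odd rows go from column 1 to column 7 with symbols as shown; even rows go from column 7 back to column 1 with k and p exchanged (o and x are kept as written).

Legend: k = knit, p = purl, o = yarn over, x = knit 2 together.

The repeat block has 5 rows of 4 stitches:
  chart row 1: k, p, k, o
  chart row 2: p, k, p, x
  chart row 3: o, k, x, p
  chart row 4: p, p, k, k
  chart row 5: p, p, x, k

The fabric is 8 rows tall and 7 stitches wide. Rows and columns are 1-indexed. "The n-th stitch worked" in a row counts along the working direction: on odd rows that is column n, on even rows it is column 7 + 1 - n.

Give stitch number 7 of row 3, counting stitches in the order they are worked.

For row 3: chart row = ((3-1) mod 5) + 1 = 3; this is a RS (odd) row.
Chart row 3 tiled across columns 1-7: o k x p o k x
Right side: take the tiled row as-is (worked left to right from column 1).
Counting 7 along the worked row gives x.

Result:
x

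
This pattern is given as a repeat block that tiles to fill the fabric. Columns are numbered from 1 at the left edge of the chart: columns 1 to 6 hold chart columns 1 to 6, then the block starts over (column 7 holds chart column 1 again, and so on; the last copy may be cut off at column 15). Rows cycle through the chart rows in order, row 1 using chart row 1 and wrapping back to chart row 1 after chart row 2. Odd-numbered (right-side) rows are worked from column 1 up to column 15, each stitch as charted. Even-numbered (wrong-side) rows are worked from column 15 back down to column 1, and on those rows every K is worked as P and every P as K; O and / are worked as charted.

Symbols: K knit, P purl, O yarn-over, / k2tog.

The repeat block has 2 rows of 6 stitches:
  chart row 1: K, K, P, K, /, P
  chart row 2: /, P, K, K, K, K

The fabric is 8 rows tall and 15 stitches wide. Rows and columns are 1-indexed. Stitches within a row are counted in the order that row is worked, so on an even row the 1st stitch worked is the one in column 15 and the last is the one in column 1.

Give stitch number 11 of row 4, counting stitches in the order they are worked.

For row 4: chart row = ((4-1) mod 2) + 1 = 2; this is a WS (even) row.
Chart row 2 tiled across columns 1-15: / P K K K K / P K K K K / P K
WS: work from column 15 back to column 1 (reverse the tiled row), swapping K<->P (O and / unchanged).
Row 4 as worked: P K / P P P P K / P P P P K /
Counting 11 along the worked row gives P.

Result:
P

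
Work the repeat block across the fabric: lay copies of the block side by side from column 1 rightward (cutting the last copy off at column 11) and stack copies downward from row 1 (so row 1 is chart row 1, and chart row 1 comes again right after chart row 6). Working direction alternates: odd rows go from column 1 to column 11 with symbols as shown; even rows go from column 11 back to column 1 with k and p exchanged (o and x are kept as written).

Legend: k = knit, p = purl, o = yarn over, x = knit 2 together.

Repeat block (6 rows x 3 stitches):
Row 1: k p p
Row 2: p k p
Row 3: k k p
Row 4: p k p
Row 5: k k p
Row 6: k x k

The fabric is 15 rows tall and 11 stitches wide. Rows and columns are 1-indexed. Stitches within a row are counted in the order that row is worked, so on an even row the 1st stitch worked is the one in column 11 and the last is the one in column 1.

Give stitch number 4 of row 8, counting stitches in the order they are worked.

Row 8: (8-1) mod 6 = 1, so use chart row 2. Even row -> WS.
Chart row 2 tiled across columns 1-11: p k p p k p p k p p k
WS: work from column 11 back to column 1 (reverse the tiled row), swapping k<->p (o and x unchanged).
Row 8 as worked: p k k p k k p k k p k
Counting 4 along the worked row gives p.

== STITCH ==
p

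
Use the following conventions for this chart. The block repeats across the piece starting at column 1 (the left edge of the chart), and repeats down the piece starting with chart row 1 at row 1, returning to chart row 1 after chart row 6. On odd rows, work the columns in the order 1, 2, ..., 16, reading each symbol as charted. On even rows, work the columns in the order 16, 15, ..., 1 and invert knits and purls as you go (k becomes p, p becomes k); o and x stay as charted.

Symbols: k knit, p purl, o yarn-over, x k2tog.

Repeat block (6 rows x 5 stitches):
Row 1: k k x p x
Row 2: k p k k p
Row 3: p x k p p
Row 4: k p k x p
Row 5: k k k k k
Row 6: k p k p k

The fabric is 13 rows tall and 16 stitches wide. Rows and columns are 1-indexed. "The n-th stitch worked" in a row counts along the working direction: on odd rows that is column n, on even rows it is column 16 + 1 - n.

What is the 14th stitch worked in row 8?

Row 8 uses chart row ((8-1) mod 6)+1 = 2. Row 8 is even, so WS.
Chart row 2 tiled across columns 1-16: k p k k p k p k k p k p k k p k
WS row: flip the tiled sequence (start at column 16) and apply k<->p; o and x stay.
Row 8 as worked: p k p p k p k p p k p k p p k p
Counting 14 along the worked row gives p.

Stitch:
p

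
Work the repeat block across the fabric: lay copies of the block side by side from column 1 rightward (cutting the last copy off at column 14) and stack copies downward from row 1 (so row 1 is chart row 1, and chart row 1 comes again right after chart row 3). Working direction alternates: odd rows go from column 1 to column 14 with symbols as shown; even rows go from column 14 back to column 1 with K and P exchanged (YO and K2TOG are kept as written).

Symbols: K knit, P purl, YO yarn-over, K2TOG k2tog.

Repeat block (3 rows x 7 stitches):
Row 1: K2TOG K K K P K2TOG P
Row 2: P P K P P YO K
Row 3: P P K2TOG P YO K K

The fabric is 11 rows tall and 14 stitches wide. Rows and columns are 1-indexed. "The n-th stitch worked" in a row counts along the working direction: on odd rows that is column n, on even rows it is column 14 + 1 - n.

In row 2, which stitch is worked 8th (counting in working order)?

Stitch:
P

Derivation:
Row 2: (2-1) mod 3 = 1, so use chart row 2. Even row -> WS.
Chart row 2 tiled across columns 1-14: P P K P P YO K P P K P P YO K
Wrong side: read the tiled row from column 14 down to 1 and exchange K with P (leave YO, K2TOG).
Row 2 as worked: P YO K K P K K P YO K K P K K
Stitch 8 in working order -> P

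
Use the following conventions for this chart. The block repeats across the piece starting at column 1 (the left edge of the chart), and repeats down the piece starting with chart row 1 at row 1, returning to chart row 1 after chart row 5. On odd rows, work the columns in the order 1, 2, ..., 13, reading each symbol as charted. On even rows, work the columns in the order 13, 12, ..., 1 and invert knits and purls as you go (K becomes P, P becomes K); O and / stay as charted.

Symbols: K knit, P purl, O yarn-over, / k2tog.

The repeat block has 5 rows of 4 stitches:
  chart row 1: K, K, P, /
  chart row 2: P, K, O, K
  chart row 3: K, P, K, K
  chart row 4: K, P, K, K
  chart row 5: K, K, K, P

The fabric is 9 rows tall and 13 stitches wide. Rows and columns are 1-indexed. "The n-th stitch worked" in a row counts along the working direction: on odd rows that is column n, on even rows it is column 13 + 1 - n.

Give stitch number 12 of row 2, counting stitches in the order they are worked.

Stitch:
P

Derivation:
Row 2 uses chart row ((2-1) mod 5)+1 = 2. Row 2 is even, so WS.
Chart row 2 tiled across columns 1-13: P K O K P K O K P K O K P
Wrong side: read the tiled row from column 13 down to 1 and exchange K with P (leave O, /).
Row 2 as worked: K P O P K P O P K P O P K
Stitch 12 in working order -> P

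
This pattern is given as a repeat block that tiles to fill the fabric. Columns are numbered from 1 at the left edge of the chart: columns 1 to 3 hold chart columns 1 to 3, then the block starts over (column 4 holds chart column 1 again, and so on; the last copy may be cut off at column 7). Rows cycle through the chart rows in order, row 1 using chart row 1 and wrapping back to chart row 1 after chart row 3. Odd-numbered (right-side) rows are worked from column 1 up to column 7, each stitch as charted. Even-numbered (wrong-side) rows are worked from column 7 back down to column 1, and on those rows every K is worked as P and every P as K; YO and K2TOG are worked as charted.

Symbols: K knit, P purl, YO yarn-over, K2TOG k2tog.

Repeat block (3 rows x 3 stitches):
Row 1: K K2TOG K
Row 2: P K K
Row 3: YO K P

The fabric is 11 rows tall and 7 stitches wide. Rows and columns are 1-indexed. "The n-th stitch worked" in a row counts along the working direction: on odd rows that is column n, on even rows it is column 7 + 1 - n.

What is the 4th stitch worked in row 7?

Row 7: (7-1) mod 3 = 0, so use chart row 1. Odd row -> RS.
Chart row 1 tiled across columns 1-7: K K2TOG K K K2TOG K K
RS row: no reversal, no swap; stitch n worked = column n.
Stitch 4 in working order -> K

Stitch:
K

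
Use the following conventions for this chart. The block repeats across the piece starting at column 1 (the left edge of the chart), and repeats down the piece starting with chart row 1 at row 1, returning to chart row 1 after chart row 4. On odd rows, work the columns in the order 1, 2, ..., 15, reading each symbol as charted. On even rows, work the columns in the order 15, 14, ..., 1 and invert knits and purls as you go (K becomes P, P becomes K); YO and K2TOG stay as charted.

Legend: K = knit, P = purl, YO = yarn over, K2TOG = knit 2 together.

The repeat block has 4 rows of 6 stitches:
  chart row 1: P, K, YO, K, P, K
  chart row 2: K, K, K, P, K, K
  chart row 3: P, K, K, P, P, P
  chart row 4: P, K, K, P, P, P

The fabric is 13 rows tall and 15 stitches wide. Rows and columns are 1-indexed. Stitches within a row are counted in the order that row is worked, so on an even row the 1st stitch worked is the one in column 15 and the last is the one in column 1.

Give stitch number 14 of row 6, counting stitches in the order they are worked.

Result:
P

Derivation:
Row 6 uses chart row ((6-1) mod 4)+1 = 2. Row 6 is even, so WS.
Chart row 2 tiled across columns 1-15: K K K P K K K K K P K K K K K
WS: work from column 15 back to column 1 (reverse the tiled row), swapping K<->P (YO and K2TOG unchanged).
Row 6 as worked: P P P P P K P P P P P K P P P
Counting 14 along the worked row gives P.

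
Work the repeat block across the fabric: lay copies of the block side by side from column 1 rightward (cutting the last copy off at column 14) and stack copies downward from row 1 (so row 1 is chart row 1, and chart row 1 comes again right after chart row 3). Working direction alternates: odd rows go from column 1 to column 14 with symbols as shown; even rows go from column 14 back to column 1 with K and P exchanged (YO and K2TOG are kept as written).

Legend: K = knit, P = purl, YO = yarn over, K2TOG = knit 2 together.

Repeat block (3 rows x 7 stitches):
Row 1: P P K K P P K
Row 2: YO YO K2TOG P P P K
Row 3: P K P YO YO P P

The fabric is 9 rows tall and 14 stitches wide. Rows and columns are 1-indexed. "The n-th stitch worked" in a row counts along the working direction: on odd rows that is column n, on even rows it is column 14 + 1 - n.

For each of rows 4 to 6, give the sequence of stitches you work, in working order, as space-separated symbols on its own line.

Row 4: chart row 1, WS - tiled (columns 1-14): P P K K P P K P P K K P P K; work from column 14 back to 1 with K<->P swapped.
Row 5: chart row 2, RS - tile across columns 1-14 and work as-is.
Row 6: chart row 3, WS - tiled (columns 1-14): P K P YO YO P P P K P YO YO P P; work from column 14 back to 1 with K<->P swapped.

Rows as worked:
P K K P P K K P K K P P K K
YO YO K2TOG P P P K YO YO K2TOG P P P K
K K YO YO K P K K K YO YO K P K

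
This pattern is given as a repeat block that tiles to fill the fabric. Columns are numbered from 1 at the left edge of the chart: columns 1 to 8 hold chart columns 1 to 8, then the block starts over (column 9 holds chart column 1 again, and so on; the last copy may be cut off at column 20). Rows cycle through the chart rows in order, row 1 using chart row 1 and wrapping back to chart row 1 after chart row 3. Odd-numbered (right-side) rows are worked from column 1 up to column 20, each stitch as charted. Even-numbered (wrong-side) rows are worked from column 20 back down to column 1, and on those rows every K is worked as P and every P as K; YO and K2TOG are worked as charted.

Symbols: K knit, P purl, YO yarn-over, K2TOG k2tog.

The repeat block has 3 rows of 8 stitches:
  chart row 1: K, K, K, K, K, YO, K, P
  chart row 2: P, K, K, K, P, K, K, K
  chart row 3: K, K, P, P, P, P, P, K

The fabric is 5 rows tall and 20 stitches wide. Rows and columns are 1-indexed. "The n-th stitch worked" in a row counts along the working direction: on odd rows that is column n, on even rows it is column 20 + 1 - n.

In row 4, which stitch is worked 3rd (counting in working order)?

Result:
P

Derivation:
Row 4: (4-1) mod 3 = 0, so use chart row 1. Even row -> WS.
Chart row 1 tiled across columns 1-20: K K K K K YO K P K K K K K YO K P K K K K
WS: work from column 20 back to column 1 (reverse the tiled row), swapping K<->P (YO and K2TOG unchanged).
Row 4 as worked: P P P P K P YO P P P P P K P YO P P P P P
The 3rd stitch worked is P.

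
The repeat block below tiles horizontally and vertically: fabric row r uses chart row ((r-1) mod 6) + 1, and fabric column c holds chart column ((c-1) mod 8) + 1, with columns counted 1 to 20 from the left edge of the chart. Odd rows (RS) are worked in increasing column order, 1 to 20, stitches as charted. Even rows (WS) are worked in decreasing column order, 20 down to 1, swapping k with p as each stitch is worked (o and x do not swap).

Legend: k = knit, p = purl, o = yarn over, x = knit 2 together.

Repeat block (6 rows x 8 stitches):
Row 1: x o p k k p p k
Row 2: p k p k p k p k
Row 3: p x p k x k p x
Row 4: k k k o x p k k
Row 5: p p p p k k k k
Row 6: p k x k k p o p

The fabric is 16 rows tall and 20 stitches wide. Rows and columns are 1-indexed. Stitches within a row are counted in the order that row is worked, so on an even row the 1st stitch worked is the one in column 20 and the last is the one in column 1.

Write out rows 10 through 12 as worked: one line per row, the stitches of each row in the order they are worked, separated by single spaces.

Result:
o p p p p p k x o p p p p p k x o p p p
p p p p k k k k p p p p k k k k p p p p
p x p k k o k p p x p k k o k p p x p k

Derivation:
Row 10: chart row 4, WS - tiled (columns 1-20): k k k o x p k k k k k o x p k k k k k o; work from column 20 back to 1 with k<->p swapped.
Row 11: chart row 5, RS - tile across columns 1-20 and work as-is.
Row 12: chart row 6, WS - tiled (columns 1-20): p k x k k p o p p k x k k p o p p k x k; work from column 20 back to 1 with k<->p swapped.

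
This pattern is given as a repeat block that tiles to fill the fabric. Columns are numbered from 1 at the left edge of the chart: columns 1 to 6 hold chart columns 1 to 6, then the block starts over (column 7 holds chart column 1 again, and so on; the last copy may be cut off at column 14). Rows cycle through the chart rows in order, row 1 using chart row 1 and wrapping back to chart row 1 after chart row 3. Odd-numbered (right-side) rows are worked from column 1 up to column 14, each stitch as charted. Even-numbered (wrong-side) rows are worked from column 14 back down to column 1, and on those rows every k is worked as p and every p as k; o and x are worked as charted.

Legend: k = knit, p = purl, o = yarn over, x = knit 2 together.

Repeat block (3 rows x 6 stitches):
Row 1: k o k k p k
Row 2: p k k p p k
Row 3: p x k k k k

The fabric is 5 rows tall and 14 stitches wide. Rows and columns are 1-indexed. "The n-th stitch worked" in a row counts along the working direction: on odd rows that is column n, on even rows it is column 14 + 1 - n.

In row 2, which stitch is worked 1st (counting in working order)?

Row 2 uses chart row ((2-1) mod 3)+1 = 2. Row 2 is even, so WS.
Chart row 2 tiled across columns 1-14: p k k p p k p k k p p k p k
WS: work from column 14 back to column 1 (reverse the tiled row), swapping k<->p (o and x unchanged).
Row 2 as worked: p k p k k p p k p k k p p k
Counting 1 along the worked row gives p.

== STITCH ==
p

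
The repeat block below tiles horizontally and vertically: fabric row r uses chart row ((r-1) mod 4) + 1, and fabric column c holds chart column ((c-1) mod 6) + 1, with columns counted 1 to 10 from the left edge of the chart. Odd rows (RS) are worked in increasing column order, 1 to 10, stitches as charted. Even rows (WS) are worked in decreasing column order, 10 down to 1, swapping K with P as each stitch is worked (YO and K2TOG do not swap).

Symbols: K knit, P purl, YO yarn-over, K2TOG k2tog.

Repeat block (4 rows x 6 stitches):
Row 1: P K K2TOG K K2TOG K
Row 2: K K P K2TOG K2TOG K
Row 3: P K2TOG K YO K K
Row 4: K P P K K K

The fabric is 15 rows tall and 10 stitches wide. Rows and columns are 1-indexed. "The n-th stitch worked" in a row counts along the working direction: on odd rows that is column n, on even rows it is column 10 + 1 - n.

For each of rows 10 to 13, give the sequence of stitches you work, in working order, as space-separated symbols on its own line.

Rows as worked:
K2TOG K P P P K2TOG K2TOG K P P
P K2TOG K YO K K P K2TOG K YO
P K K P P P P K K P
P K K2TOG K K2TOG K P K K2TOG K

Derivation:
Row 10: chart row 2, WS - tiled (columns 1-10): K K P K2TOG K2TOG K K K P K2TOG; work from column 10 back to 1 with K<->P swapped.
Row 11: chart row 3, RS - tile across columns 1-10 and work as-is.
Row 12: chart row 4, WS - tiled (columns 1-10): K P P K K K K P P K; work from column 10 back to 1 with K<->P swapped.
Row 13: chart row 1, RS - tile across columns 1-10 and work as-is.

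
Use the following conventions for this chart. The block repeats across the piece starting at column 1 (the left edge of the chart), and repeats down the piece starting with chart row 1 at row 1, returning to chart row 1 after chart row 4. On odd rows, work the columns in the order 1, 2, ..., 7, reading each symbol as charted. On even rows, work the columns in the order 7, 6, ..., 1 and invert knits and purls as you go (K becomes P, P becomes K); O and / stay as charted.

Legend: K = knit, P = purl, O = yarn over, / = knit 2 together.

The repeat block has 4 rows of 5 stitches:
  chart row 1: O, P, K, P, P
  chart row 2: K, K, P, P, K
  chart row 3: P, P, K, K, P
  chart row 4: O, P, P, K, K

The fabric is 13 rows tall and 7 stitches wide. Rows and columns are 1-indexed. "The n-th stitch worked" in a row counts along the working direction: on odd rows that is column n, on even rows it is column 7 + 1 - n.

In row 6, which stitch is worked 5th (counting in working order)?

For row 6: chart row = ((6-1) mod 4) + 1 = 2; this is a WS (even) row.
Chart row 2 tiled across columns 1-7: K K P P K K K
WS: work from column 7 back to column 1 (reverse the tiled row), swapping K<->P (O and / unchanged).
Row 6 as worked: P P P K K P P
The 5th stitch worked is K.

Result:
K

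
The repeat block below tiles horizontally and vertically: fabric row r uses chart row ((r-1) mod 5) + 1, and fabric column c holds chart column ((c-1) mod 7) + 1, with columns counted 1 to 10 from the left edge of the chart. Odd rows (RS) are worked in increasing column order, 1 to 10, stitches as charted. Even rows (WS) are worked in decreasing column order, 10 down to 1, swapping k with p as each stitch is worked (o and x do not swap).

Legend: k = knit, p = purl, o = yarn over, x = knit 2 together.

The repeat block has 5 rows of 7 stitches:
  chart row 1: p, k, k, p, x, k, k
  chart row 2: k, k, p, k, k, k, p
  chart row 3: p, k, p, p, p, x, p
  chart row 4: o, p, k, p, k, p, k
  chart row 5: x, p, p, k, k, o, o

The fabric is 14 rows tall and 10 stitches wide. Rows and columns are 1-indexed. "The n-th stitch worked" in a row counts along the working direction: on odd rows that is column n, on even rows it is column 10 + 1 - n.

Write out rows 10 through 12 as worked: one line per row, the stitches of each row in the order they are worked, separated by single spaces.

Row 10: chart row 5, WS - tiled (columns 1-10): x p p k k o o x p p; work from column 10 back to 1 with k<->p swapped.
Row 11: chart row 1, RS - tile across columns 1-10 and work as-is.
Row 12: chart row 2, WS - tiled (columns 1-10): k k p k k k p k k p; work from column 10 back to 1 with k<->p swapped.

Rows as worked:
k k x o o p p k k x
p k k p x k k p k k
k p p k p p p k p p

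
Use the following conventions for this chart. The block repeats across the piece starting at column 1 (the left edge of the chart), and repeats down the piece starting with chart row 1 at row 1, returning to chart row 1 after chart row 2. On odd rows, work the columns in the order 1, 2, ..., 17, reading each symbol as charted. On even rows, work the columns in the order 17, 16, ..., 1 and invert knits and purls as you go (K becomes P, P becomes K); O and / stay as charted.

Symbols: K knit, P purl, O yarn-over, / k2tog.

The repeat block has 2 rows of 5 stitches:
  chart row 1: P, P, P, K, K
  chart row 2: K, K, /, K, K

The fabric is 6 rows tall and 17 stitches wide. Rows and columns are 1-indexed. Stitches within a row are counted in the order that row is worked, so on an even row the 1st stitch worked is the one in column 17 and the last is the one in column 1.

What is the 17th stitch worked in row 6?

Row 6 uses chart row ((6-1) mod 2)+1 = 2. Row 6 is even, so WS.
Chart row 2 tiled across columns 1-17: K K / K K K K / K K K K / K K K K
WS: work from column 17 back to column 1 (reverse the tiled row), swapping K<->P (O and / unchanged).
Row 6 as worked: P P P P / P P P P / P P P P / P P
Stitch 17 in working order -> P

== STITCH ==
P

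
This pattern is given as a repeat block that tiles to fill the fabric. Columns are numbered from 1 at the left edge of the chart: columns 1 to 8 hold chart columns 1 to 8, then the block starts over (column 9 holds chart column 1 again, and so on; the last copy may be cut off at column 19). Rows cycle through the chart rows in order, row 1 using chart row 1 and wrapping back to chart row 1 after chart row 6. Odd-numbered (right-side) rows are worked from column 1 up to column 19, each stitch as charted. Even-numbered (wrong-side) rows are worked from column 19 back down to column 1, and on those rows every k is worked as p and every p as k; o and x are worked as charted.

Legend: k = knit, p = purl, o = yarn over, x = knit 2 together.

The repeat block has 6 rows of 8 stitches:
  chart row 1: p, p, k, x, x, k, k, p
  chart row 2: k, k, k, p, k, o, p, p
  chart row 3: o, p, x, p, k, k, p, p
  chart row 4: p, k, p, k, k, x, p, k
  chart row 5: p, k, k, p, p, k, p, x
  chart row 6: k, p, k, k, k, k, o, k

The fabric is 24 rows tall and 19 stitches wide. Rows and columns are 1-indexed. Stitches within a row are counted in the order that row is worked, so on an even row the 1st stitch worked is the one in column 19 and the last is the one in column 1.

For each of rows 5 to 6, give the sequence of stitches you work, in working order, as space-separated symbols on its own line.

Row 5: chart row 5, RS - tile across columns 1-19 and work as-is.
Row 6: chart row 6, WS - tiled (columns 1-19): k p k k k k o k k p k k k k o k k p k; work from column 19 back to 1 with k<->p swapped.

Result:
p k k p p k p x p k k p p k p x p k k
p k p p o p p p p k p p o p p p p k p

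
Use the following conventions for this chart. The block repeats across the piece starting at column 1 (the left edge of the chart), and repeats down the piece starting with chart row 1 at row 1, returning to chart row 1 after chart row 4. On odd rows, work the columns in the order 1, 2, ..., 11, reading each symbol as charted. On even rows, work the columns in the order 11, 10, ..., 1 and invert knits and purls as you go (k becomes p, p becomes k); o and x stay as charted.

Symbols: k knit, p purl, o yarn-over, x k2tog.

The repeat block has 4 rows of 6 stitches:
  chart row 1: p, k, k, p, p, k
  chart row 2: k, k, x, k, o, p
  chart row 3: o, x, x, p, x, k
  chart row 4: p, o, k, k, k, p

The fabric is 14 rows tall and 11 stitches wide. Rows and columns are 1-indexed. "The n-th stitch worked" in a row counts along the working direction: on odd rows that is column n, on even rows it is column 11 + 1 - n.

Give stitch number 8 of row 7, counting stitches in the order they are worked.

Result:
x

Derivation:
Row 7 uses chart row ((7-1) mod 4)+1 = 3. Row 7 is odd, so RS.
Chart row 3 tiled across columns 1-11: o x x p x k o x x p x
RS row: no reversal, no swap; stitch n worked = column n.
The 8th stitch worked is x.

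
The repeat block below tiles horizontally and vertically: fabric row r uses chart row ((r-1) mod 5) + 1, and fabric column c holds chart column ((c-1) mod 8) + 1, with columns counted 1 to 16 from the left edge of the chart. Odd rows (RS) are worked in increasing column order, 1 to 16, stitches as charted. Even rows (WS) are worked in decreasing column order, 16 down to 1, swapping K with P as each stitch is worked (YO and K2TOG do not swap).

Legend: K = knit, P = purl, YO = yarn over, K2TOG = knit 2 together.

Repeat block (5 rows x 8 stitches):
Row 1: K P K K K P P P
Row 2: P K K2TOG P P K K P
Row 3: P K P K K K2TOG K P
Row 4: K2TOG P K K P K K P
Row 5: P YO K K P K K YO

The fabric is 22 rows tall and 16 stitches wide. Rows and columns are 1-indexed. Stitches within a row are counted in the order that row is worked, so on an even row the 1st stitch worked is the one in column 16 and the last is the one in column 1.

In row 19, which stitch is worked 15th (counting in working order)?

Stitch:
K

Derivation:
For row 19: chart row = ((19-1) mod 5) + 1 = 4; this is a RS (odd) row.
Chart row 4 tiled across columns 1-16: K2TOG P K K P K K P K2TOG P K K P K K P
RS: work column 1 to column 16, symbols as charted — the tiled row is the row as worked.
Stitch 15 in working order -> K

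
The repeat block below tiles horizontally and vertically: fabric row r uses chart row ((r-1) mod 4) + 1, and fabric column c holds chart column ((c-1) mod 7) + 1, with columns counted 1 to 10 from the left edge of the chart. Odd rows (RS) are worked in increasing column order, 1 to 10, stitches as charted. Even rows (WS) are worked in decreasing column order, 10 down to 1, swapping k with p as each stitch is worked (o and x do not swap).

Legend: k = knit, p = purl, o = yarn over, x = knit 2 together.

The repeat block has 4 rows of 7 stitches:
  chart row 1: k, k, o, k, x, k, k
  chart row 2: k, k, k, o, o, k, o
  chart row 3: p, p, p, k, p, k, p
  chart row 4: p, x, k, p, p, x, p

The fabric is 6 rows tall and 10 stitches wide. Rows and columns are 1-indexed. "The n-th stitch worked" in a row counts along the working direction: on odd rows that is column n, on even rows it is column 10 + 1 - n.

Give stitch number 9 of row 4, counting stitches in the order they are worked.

Row 4 uses chart row ((4-1) mod 4)+1 = 4. Row 4 is even, so WS.
Chart row 4 tiled across columns 1-10: p x k p p x p p x k
Wrong side: read the tiled row from column 10 down to 1 and exchange k with p (leave o, x).
Row 4 as worked: p x k k x k k p x k
Stitch 9 in working order -> x

Result:
x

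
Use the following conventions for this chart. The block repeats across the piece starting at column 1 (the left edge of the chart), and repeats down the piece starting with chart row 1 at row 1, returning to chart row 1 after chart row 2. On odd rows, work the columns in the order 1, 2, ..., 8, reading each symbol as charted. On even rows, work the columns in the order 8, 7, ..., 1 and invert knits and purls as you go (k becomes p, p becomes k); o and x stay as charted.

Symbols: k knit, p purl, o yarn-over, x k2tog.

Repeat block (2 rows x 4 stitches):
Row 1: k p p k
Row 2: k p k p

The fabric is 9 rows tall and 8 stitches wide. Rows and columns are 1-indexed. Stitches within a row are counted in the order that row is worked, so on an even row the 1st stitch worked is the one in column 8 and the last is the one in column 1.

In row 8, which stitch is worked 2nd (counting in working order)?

Row 8: (8-1) mod 2 = 1, so use chart row 2. Even row -> WS.
Chart row 2 tiled across columns 1-8: k p k p k p k p
Wrong side: read the tiled row from column 8 down to 1 and exchange k with p (leave o, x).
Row 8 as worked: k p k p k p k p
Counting 2 along the worked row gives p.

== STITCH ==
p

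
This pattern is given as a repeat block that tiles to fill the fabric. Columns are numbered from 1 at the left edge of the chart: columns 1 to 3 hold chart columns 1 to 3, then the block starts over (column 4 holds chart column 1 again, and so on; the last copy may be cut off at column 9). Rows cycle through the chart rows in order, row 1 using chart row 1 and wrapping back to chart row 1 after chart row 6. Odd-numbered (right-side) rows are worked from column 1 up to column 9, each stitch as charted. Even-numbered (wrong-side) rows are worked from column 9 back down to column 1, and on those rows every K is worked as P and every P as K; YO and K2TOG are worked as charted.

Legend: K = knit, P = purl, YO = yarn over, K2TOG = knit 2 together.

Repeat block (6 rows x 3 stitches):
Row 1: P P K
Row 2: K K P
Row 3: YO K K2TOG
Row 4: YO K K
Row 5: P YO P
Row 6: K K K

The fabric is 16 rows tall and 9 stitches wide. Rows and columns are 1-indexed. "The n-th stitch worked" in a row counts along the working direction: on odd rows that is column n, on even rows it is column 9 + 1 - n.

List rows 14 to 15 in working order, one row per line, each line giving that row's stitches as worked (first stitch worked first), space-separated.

Row 14: chart row 2, WS - tiled (columns 1-9): K K P K K P K K P; work from column 9 back to 1 with K<->P swapped.
Row 15: chart row 3, RS - tile across columns 1-9 and work as-is.

Rows as worked:
K P P K P P K P P
YO K K2TOG YO K K2TOG YO K K2TOG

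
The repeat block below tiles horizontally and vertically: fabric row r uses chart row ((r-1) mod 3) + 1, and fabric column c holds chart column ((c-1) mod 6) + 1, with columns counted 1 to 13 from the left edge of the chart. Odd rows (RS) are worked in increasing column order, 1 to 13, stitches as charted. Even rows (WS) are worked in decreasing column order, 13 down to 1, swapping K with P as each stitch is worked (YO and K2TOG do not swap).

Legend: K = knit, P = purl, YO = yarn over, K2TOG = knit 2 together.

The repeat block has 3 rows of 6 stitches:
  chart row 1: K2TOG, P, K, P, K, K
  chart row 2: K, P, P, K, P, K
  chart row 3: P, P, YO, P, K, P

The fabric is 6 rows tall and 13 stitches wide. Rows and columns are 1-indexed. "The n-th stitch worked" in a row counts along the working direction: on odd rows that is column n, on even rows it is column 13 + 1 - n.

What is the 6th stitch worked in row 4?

Row 4: (4-1) mod 3 = 0, so use chart row 1. Even row -> WS.
Chart row 1 tiled across columns 1-13: K2TOG P K P K K K2TOG P K P K K K2TOG
WS row: flip the tiled sequence (start at column 13) and apply K<->P; YO and K2TOG stay.
Row 4 as worked: K2TOG P P K P K K2TOG P P K P K K2TOG
Stitch 6 in working order -> K

Stitch:
K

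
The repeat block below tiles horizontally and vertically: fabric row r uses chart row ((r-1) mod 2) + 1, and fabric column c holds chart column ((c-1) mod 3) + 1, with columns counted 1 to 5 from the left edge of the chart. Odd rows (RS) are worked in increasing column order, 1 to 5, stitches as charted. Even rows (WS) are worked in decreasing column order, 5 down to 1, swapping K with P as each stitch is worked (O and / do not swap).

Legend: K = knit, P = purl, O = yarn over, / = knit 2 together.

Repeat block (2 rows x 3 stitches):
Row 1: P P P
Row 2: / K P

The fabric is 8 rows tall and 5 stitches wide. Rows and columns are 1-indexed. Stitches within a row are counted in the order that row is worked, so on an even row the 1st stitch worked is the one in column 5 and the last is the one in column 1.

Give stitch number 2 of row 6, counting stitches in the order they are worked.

For row 6: chart row = ((6-1) mod 2) + 1 = 2; this is a WS (even) row.
Chart row 2 tiled across columns 1-5: / K P / K
Wrong side: read the tiled row from column 5 down to 1 and exchange K with P (leave O, /).
Row 6 as worked: P / K P /
Stitch 2 in working order -> /

Stitch:
/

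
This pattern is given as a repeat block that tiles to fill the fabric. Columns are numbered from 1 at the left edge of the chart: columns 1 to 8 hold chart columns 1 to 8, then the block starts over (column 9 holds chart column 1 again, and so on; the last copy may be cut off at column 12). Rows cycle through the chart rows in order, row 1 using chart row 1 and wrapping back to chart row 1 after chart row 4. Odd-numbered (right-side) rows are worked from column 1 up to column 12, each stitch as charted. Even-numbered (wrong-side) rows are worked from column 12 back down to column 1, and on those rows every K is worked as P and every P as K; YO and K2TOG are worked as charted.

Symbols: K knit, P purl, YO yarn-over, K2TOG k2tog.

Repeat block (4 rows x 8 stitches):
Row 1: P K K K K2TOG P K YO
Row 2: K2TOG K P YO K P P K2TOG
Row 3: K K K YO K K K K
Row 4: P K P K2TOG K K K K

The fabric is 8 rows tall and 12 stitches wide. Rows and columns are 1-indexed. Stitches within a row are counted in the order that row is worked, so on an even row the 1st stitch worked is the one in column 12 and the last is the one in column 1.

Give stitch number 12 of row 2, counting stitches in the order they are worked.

Result:
K2TOG

Derivation:
For row 2: chart row = ((2-1) mod 4) + 1 = 2; this is a WS (even) row.
Chart row 2 tiled across columns 1-12: K2TOG K P YO K P P K2TOG K2TOG K P YO
Wrong side: read the tiled row from column 12 down to 1 and exchange K with P (leave YO, K2TOG).
Row 2 as worked: YO K P K2TOG K2TOG K K P YO K P K2TOG
The 12th stitch worked is K2TOG.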